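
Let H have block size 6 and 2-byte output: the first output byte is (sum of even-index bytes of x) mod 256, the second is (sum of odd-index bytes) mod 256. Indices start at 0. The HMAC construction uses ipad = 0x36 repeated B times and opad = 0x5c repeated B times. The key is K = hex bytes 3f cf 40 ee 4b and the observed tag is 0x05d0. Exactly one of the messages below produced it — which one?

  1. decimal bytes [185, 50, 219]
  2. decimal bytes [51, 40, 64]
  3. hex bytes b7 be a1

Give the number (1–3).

2

Key hex bytes 3f cf 40 ee 4b is 5 bytes ≤ B = 6; zero-pad to 6 bytes: K' = 3f cf 40 ee 4b 00.
K' ⊕ ipad = 09 f9 76 d8 7d 36; K' ⊕ opad = 63 93 1c b2 17 5c.
m1: inner = H(09 f9 76 d8 7d 36 b9 32 db) = 90 39; tag = H(63 93 1c b2 17 5c 90 39) = 26da
m2: inner = H(09 f9 76 d8 7d 36 33 28 40) = 6f 2f; tag = H(63 93 1c b2 17 5c 6f 2f) = 05d0 ← matches
m3: inner = H(09 f9 76 d8 7d 36 b7 be a1) = 54 c5; tag = H(63 93 1c b2 17 5c 54 c5) = ea66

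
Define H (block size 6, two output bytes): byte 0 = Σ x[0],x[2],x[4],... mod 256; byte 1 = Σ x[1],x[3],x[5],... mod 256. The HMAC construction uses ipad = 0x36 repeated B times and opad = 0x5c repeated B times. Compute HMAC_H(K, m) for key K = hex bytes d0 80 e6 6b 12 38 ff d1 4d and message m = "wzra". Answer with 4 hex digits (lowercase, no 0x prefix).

7769

Key hex bytes d0 80 e6 6b 12 38 ff d1 4d is 9 bytes > B = 6, so hash it first: H(key) = 14 f4, then zero-pad to 6 bytes: K' = 14 f4 00 00 00 00.
K' ⊕ ipad = 22 c2 36 36 36 36.  K' ⊕ opad = 48 a8 5c 5c 5c 5c.
Inner input = (K'⊕ipad) ∥ m = 22 c2 36 36 36 36 ∥ 77 7a 72 61.
Inner hash: even-index sum = 375 mod 256 = 119; odd-index sum = 521 mod 256 = 9 → 77 09.
Outer input = (K'⊕opad) ∥ inner = 48 a8 5c 5c 5c 5c ∥ 77 09.
Outer hash (tag): even-index sum = 375 mod 256 = 119; odd-index sum = 361 mod 256 = 105 → 77 69.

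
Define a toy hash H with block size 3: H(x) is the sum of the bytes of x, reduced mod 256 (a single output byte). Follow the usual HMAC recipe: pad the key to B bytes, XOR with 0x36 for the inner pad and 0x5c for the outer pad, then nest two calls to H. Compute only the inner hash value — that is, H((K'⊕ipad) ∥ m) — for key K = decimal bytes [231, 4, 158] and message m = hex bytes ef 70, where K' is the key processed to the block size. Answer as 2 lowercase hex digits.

Key decimal bytes [231, 4, 158] = e7 04 9e is exactly B = 3 bytes: K' = e7 04 9e.
K' ⊕ ipad = d1 32 a8.
Inner input = d1 32 a8 ∥ ef 70.
Inner hash: sum = 209+50+168+239+112 = 778; mod 256 = 10 → 0a.

0a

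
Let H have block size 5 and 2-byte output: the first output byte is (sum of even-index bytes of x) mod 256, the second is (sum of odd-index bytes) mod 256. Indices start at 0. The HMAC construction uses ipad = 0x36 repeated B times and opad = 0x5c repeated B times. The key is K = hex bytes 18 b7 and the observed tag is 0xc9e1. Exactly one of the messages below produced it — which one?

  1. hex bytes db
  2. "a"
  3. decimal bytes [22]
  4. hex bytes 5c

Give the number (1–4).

3

Key hex bytes 18 b7 is 2 bytes ≤ B = 5; zero-pad to 5 bytes: K' = 18 b7 00 00 00.
K' ⊕ ipad = 2e 81 36 36 36; K' ⊕ opad = 44 eb 5c 5c 5c.
m1: inner = H(2e 81 36 36 36 db) = 9a 92; tag = H(44 eb 5c 5c 5c 9a 92) = 8ee1
m2: inner = H(2e 81 36 36 36 61) = 9a 18; tag = H(44 eb 5c 5c 5c 9a 18) = 14e1
m3: inner = H(2e 81 36 36 36 16) = 9a cd; tag = H(44 eb 5c 5c 5c 9a cd) = c9e1 ← matches
m4: inner = H(2e 81 36 36 36 5c) = 9a 13; tag = H(44 eb 5c 5c 5c 9a 13) = 0fe1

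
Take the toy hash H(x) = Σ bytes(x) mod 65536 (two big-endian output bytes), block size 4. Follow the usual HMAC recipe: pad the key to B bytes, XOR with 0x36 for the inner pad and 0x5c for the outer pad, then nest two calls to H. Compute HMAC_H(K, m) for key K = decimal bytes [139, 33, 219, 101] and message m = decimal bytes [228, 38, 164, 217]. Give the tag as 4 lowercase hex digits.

02b3

Key decimal bytes [139, 33, 219, 101] = 8b 21 db 65 is exactly B = 4 bytes: K' = 8b 21 db 65.
K' ⊕ ipad = bd 17 ed 53.  K' ⊕ opad = d7 7d 87 39.
Inner input = (K'⊕ipad) ∥ m = bd 17 ed 53 ∥ e4 26 a4 d9.
Inner hash: sum = 189+23+237+83+228+38+164+217 = 1179 → 04 9b.
Outer input = (K'⊕opad) ∥ inner = d7 7d 87 39 ∥ 04 9b.
Outer hash (tag): sum = 215+125+135+57+4+155 = 691 → 02 b3.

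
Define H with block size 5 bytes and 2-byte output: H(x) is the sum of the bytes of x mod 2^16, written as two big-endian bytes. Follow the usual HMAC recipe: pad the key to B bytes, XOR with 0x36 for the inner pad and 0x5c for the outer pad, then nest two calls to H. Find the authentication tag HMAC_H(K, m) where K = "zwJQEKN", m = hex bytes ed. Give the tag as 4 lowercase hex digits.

01c9

Key "zwJQEKN" = 7a 77 4a 51 45 4b 4e is 7 bytes > B = 5, so hash it first: H(key) = 02 6a, then zero-pad to 5 bytes: K' = 02 6a 00 00 00.
K' ⊕ ipad = 34 5c 36 36 36.  K' ⊕ opad = 5e 36 5c 5c 5c.
Inner input = (K'⊕ipad) ∥ m = 34 5c 36 36 36 ∥ ed.
Inner hash: sum = 52+92+54+54+54+237 = 543 → 02 1f.
Outer input = (K'⊕opad) ∥ inner = 5e 36 5c 5c 5c ∥ 02 1f.
Outer hash (tag): sum = 94+54+92+92+92+2+31 = 457 → 01 c9.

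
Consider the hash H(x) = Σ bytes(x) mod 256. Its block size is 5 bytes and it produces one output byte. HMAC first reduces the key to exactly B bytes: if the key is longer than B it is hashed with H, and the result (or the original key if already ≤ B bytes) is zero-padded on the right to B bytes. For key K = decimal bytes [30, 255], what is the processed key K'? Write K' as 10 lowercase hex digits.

Key decimal bytes [30, 255] = 1e ff is 2 bytes ≤ B = 5; zero-pad to 5 bytes: K' = 1e ff 00 00 00.

1eff000000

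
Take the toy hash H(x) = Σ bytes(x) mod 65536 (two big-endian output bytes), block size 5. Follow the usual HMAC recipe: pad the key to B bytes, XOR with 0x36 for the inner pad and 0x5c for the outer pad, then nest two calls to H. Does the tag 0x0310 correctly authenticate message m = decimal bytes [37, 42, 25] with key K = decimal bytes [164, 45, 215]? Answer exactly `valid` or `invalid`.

valid

Key decimal bytes [164, 45, 215] = a4 2d d7 is 3 bytes ≤ B = 5; zero-pad to 5 bytes: K' = a4 2d d7 00 00.
K' ⊕ ipad = 92 1b e1 36 36; K' ⊕ opad = f8 71 8b 5c 5c.
Inner hash: sum = 146+27+225+54+54+37+42+25 = 610 → 02 62.
Outer hash (recomputed tag): sum = 248+113+139+92+92+2+98 = 784 → 03 10.
Recomputed tag = 0310; claimed = 0310 → match.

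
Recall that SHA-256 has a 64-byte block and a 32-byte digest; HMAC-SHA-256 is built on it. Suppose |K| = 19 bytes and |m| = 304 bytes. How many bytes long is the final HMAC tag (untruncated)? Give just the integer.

The tag is one SHA-256 digest: 32 bytes.

32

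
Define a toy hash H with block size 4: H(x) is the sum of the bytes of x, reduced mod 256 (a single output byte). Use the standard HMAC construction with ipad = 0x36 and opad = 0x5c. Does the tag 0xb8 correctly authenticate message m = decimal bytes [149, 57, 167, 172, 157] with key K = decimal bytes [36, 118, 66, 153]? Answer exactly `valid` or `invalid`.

valid

Key decimal bytes [36, 118, 66, 153] = 24 76 42 99 is exactly B = 4 bytes: K' = 24 76 42 99.
K' ⊕ ipad = 12 40 74 af; K' ⊕ opad = 78 2a 1e c5.
Inner hash: sum = 18+64+116+175+149+57+167+172+157 = 1075; mod 256 = 51 → 33.
Outer hash (recomputed tag): sum = 120+42+30+197+51 = 440; mod 256 = 184 → b8.
Recomputed tag = b8; claimed = b8 → match.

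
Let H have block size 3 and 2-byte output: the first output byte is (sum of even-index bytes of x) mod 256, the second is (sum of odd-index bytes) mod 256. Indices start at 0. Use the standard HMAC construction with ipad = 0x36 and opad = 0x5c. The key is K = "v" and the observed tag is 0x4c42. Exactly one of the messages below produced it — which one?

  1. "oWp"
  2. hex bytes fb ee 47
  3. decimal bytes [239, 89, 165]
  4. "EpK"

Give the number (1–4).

4

Key "v" = 76 is 1 byte ≤ B = 3; zero-pad to 3 bytes: K' = 76 00 00.
K' ⊕ ipad = 40 36 36; K' ⊕ opad = 2a 5c 5c.
m1: inner = H(40 36 36 6f 57 70) = cd 15; tag = H(2a 5c 5c cd 15) = 9b29
m2: inner = H(40 36 36 fb ee 47) = 64 78; tag = H(2a 5c 5c 64 78) = fec0
m3: inner = H(40 36 36 ef 59 a5) = cf ca; tag = H(2a 5c 5c cf ca) = 502b
m4: inner = H(40 36 36 45 70 4b) = e6 c6; tag = H(2a 5c 5c e6 c6) = 4c42 ← matches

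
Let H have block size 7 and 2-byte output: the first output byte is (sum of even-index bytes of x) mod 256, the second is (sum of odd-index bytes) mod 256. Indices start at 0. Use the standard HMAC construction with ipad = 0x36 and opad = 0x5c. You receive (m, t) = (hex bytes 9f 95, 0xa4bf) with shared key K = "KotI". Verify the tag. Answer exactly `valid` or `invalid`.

Key "KotI" = 4b 6f 74 49 is 4 bytes ≤ B = 7; zero-pad to 7 bytes: K' = 4b 6f 74 49 00 00 00.
K' ⊕ ipad = 7d 59 42 7f 36 36 36; K' ⊕ opad = 17 33 28 15 5c 5c 5c.
Inner hash: even-index sum = 448 mod 256 = 192; odd-index sum = 429 mod 256 = 173 → c0 ad.
Outer hash (recomputed tag): even-index sum = 420 mod 256 = 164; odd-index sum = 356 mod 256 = 100 → a4 64.
Recomputed tag = a464; claimed = a4bf → mismatch.

invalid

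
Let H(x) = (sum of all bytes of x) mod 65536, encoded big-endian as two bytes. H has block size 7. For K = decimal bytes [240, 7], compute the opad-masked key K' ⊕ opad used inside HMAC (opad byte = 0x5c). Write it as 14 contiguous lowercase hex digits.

Key decimal bytes [240, 7] = f0 07 is 2 bytes ≤ B = 7; zero-pad to 7 bytes: K' = f0 07 00 00 00 00 00.
XOR each byte with 0x5c: f0⊕5c=ac, 07⊕5c=5b, 00⊕5c=5c, 00⊕5c=5c, 00⊕5c=5c, 00⊕5c=5c, 00⊕5c=5c.

ac5b5c5c5c5c5c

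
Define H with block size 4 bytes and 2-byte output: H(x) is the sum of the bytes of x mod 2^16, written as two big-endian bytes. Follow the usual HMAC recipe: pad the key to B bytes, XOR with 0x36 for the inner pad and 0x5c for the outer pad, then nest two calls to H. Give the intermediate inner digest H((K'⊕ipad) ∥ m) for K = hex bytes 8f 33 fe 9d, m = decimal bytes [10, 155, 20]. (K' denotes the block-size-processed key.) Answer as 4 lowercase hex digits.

02ea

Key hex bytes 8f 33 fe 9d is exactly B = 4 bytes: K' = 8f 33 fe 9d.
K' ⊕ ipad = b9 05 c8 ab.
Inner input = b9 05 c8 ab ∥ 0a 9b 14.
Inner hash: sum = 185+5+200+171+10+155+20 = 746 → 02 ea.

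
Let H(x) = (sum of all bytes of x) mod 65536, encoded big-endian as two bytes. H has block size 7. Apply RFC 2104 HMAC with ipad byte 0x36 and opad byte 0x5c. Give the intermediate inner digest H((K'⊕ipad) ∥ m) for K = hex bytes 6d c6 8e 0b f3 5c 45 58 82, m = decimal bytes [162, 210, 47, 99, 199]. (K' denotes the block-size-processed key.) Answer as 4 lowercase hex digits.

0419

Key hex bytes 6d c6 8e 0b f3 5c 45 58 82 is 9 bytes > B = 7, so hash it first: H(key) = 04 3a, then zero-pad to 7 bytes: K' = 04 3a 00 00 00 00 00.
K' ⊕ ipad = 32 0c 36 36 36 36 36.
Inner input = 32 0c 36 36 36 36 36 ∥ a2 d2 2f 63 c7.
Inner hash: sum = 50+12+54+54+54+54+54+162+210+47+99+199 = 1049 → 04 19.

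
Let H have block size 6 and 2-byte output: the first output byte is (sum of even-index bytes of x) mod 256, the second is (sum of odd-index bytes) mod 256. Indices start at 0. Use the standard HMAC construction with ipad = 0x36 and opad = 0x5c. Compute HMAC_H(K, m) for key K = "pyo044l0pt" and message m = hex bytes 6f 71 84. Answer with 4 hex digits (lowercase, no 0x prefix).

Key "pyo044l0pt" = 70 79 6f 30 34 34 6c 30 70 74 is 10 bytes > B = 6, so hash it first: H(key) = ef 81, then zero-pad to 6 bytes: K' = ef 81 00 00 00 00.
K' ⊕ ipad = d9 b7 36 36 36 36.  K' ⊕ opad = b3 dd 5c 5c 5c 5c.
Inner input = (K'⊕ipad) ∥ m = d9 b7 36 36 36 36 ∥ 6f 71 84.
Inner hash: even-index sum = 568 mod 256 = 56; odd-index sum = 404 mod 256 = 148 → 38 94.
Outer input = (K'⊕opad) ∥ inner = b3 dd 5c 5c 5c 5c ∥ 38 94.
Outer hash (tag): even-index sum = 419 mod 256 = 163; odd-index sum = 553 mod 256 = 41 → a3 29.

a329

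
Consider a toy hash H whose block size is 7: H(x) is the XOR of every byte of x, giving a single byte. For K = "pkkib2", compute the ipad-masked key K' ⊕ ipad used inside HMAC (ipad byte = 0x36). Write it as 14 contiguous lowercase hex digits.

Key "pkkib2" = 70 6b 6b 69 62 32 is 6 bytes ≤ B = 7; zero-pad to 7 bytes: K' = 70 6b 6b 69 62 32 00.
XOR each byte with 0x36: 70⊕36=46, 6b⊕36=5d, 6b⊕36=5d, 69⊕36=5f, 62⊕36=54, 32⊕36=04, 00⊕36=36.

465d5d5f540436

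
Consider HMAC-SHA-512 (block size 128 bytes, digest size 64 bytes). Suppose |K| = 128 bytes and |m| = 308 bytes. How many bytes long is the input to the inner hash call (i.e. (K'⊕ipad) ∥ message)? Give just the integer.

Key is 128 ≤ 128 bytes, zero-padded: |K'| = 128.
Inner input = (K'⊕ipad) ∥ m → 128 + 308 = 436 bytes.

436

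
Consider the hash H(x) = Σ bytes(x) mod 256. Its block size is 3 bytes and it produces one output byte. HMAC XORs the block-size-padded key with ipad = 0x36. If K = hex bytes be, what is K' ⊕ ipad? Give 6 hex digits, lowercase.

Key hex bytes be is 1 byte ≤ B = 3; zero-pad to 3 bytes: K' = be 00 00.
XOR each byte with 0x36: be⊕36=88, 00⊕36=36, 00⊕36=36.

883636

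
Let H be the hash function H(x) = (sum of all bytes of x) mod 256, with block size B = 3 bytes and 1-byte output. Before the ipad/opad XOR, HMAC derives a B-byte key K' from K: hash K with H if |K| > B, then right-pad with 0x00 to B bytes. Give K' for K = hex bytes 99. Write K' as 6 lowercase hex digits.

Key hex bytes 99 is 1 byte ≤ B = 3; zero-pad to 3 bytes: K' = 99 00 00.

990000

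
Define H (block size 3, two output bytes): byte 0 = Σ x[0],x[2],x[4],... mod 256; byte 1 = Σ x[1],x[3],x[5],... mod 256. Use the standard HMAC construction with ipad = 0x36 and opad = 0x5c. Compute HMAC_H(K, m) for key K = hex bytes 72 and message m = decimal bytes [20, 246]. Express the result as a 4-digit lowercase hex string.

Key hex bytes 72 is 1 byte ≤ B = 3; zero-pad to 3 bytes: K' = 72 00 00.
K' ⊕ ipad = 44 36 36.  K' ⊕ opad = 2e 5c 5c.
Inner input = (K'⊕ipad) ∥ m = 44 36 36 ∥ 14 f6.
Inner hash: even-index sum = 368 mod 256 = 112; odd-index sum = 74 mod 256 = 74 → 70 4a.
Outer input = (K'⊕opad) ∥ inner = 2e 5c 5c ∥ 70 4a.
Outer hash (tag): even-index sum = 212 mod 256 = 212; odd-index sum = 204 mod 256 = 204 → d4 cc.

d4cc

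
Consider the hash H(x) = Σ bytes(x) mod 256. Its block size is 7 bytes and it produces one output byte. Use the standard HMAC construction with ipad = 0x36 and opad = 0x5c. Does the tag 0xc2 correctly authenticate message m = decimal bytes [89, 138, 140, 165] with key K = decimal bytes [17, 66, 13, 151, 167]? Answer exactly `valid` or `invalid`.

valid

Key decimal bytes [17, 66, 13, 151, 167] = 11 42 0d 97 a7 is 5 bytes ≤ B = 7; zero-pad to 7 bytes: K' = 11 42 0d 97 a7 00 00.
K' ⊕ ipad = 27 74 3b a1 91 36 36; K' ⊕ opad = 4d 1e 51 cb fb 5c 5c.
Inner hash: sum = 39+116+59+161+145+54+54+89+138+140+165 = 1160; mod 256 = 136 → 88.
Outer hash (recomputed tag): sum = 77+30+81+203+251+92+92+136 = 962; mod 256 = 194 → c2.
Recomputed tag = c2; claimed = c2 → match.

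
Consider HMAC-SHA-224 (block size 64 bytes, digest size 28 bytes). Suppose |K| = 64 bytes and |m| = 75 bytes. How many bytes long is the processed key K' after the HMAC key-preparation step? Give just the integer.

64

Key is 64 ≤ 64 bytes, zero-padded: |K'| = 64.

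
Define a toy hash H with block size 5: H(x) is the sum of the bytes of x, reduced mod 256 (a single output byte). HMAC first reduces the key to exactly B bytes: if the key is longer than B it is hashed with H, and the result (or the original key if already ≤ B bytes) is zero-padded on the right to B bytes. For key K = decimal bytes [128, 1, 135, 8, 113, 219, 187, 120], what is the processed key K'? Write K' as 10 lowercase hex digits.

|K| = 8 > B = 5, so first hash the key.
H(K): sum = 128+1+135+8+113+219+187+120 = 911; mod 256 = 143 → 8f.
Zero-pad H(K) = 8f to 5 bytes: K' = 8f 00 00 00 00.

8f00000000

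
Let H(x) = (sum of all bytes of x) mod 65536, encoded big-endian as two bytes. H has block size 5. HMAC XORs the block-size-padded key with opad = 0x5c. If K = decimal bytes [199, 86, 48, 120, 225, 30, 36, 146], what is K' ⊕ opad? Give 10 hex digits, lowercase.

Key decimal bytes [199, 86, 48, 120, 225, 30, 36, 146] = c7 56 30 78 e1 1e 24 92 is 8 bytes > B = 5, so hash it first: H(key) = 03 7a, then zero-pad to 5 bytes: K' = 03 7a 00 00 00.
XOR each byte with 0x5c: 03⊕5c=5f, 7a⊕5c=26, 00⊕5c=5c, 00⊕5c=5c, 00⊕5c=5c.

5f265c5c5c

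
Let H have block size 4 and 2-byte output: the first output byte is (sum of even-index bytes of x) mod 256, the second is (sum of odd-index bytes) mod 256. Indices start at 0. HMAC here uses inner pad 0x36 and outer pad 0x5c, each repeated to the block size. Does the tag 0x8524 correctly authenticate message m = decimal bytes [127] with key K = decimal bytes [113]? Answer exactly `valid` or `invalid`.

valid

Key decimal bytes [113] = 71 is 1 byte ≤ B = 4; zero-pad to 4 bytes: K' = 71 00 00 00.
K' ⊕ ipad = 47 36 36 36; K' ⊕ opad = 2d 5c 5c 5c.
Inner hash: even-index sum = 252 mod 256 = 252; odd-index sum = 108 mod 256 = 108 → fc 6c.
Outer hash (recomputed tag): even-index sum = 389 mod 256 = 133; odd-index sum = 292 mod 256 = 36 → 85 24.
Recomputed tag = 8524; claimed = 8524 → match.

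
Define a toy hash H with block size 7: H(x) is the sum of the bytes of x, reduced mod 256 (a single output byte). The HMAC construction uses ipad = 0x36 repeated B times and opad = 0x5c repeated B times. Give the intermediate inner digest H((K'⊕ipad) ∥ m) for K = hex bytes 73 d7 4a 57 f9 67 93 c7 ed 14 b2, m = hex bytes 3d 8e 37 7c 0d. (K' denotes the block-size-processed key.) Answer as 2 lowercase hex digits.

3d

Key hex bytes 73 d7 4a 57 f9 67 93 c7 ed 14 b2 is 11 bytes > B = 7, so hash it first: H(key) = 58, then zero-pad to 7 bytes: K' = 58 00 00 00 00 00 00.
K' ⊕ ipad = 6e 36 36 36 36 36 36.
Inner input = 6e 36 36 36 36 36 36 ∥ 3d 8e 37 7c 0d.
Inner hash: sum = 110+54+54+54+54+54+54+61+142+55+124+13 = 829; mod 256 = 61 → 3d.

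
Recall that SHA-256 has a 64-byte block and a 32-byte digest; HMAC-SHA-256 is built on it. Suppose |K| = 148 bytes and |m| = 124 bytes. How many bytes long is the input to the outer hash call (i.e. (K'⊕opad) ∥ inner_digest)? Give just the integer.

96

Key is 148 > 64 bytes, so it is hashed to 32 bytes then zero-padded to 64: |K'| = 64.
Outer input = (K'⊕opad) ∥ H(inner) → 64 + 32 = 96 bytes.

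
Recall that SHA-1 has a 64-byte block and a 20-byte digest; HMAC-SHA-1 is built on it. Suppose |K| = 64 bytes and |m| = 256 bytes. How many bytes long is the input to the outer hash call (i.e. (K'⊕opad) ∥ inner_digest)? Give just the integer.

Key is 64 ≤ 64 bytes, zero-padded: |K'| = 64.
Outer input = (K'⊕opad) ∥ H(inner) → 64 + 20 = 84 bytes.

84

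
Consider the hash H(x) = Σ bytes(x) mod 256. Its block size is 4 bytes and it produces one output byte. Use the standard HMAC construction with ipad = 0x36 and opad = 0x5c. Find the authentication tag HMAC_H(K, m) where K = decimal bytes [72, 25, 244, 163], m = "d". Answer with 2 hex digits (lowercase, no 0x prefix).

Key decimal bytes [72, 25, 244, 163] = 48 19 f4 a3 is exactly B = 4 bytes: K' = 48 19 f4 a3.
K' ⊕ ipad = 7e 2f c2 95.  K' ⊕ opad = 14 45 a8 ff.
Inner input = (K'⊕ipad) ∥ m = 7e 2f c2 95 ∥ 64.
Inner hash: sum = 126+47+194+149+100 = 616; mod 256 = 104 → 68.
Outer input = (K'⊕opad) ∥ inner = 14 45 a8 ff ∥ 68.
Outer hash (tag): sum = 20+69+168+255+104 = 616; mod 256 = 104 → 68.

68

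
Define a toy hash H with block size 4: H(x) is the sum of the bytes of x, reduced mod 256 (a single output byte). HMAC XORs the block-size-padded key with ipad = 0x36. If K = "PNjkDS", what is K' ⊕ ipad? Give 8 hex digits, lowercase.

3c363636

Key "PNjkDS" = 50 4e 6a 6b 44 53 is 6 bytes > B = 4, so hash it first: H(key) = 0a, then zero-pad to 4 bytes: K' = 0a 00 00 00.
XOR each byte with 0x36: 0a⊕36=3c, 00⊕36=36, 00⊕36=36, 00⊕36=36.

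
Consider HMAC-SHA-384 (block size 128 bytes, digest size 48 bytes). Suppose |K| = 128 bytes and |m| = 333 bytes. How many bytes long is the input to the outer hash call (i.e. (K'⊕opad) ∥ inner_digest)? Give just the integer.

Key is 128 ≤ 128 bytes, zero-padded: |K'| = 128.
Outer input = (K'⊕opad) ∥ H(inner) → 128 + 48 = 176 bytes.

176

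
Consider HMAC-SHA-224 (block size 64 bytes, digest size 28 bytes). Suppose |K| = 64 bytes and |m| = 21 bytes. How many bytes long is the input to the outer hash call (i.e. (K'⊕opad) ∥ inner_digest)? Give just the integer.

Key is 64 ≤ 64 bytes, zero-padded: |K'| = 64.
Outer input = (K'⊕opad) ∥ H(inner) → 64 + 28 = 92 bytes.

92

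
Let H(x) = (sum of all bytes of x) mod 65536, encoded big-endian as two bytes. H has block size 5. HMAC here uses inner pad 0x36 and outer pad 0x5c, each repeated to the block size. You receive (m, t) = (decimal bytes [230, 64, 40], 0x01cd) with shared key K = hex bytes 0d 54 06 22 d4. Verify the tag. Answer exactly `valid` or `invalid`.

Key hex bytes 0d 54 06 22 d4 is exactly B = 5 bytes: K' = 0d 54 06 22 d4.
K' ⊕ ipad = 3b 62 30 14 e2; K' ⊕ opad = 51 08 5a 7e 88.
Inner hash: sum = 59+98+48+20+226+230+64+40 = 785 → 03 11.
Outer hash (recomputed tag): sum = 81+8+90+126+136+3+17 = 461 → 01 cd.
Recomputed tag = 01cd; claimed = 01cd → match.

valid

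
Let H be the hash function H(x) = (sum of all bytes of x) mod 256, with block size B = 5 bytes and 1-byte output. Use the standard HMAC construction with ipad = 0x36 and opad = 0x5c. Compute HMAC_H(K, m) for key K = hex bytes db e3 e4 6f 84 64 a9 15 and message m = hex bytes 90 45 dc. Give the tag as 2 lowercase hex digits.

Key hex bytes db e3 e4 6f 84 64 a9 15 is 8 bytes > B = 5, so hash it first: H(key) = b7, then zero-pad to 5 bytes: K' = b7 00 00 00 00.
K' ⊕ ipad = 81 36 36 36 36.  K' ⊕ opad = eb 5c 5c 5c 5c.
Inner input = (K'⊕ipad) ∥ m = 81 36 36 36 36 ∥ 90 45 dc.
Inner hash: sum = 129+54+54+54+54+144+69+220 = 778; mod 256 = 10 → 0a.
Outer input = (K'⊕opad) ∥ inner = eb 5c 5c 5c 5c ∥ 0a.
Outer hash (tag): sum = 235+92+92+92+92+10 = 613; mod 256 = 101 → 65.

65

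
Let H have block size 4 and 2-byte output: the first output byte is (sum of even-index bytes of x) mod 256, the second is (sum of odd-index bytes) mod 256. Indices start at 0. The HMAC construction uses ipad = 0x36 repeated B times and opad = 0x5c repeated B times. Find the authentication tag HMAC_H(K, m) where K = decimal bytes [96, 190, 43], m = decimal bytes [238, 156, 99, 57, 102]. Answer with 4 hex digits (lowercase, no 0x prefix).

Key decimal bytes [96, 190, 43] = 60 be 2b is 3 bytes ≤ B = 4; zero-pad to 4 bytes: K' = 60 be 2b 00.
K' ⊕ ipad = 56 88 1d 36.  K' ⊕ opad = 3c e2 77 5c.
Inner input = (K'⊕ipad) ∥ m = 56 88 1d 36 ∥ ee 9c 63 39 66.
Inner hash: even-index sum = 554 mod 256 = 42; odd-index sum = 403 mod 256 = 147 → 2a 93.
Outer input = (K'⊕opad) ∥ inner = 3c e2 77 5c ∥ 2a 93.
Outer hash (tag): even-index sum = 221 mod 256 = 221; odd-index sum = 465 mod 256 = 209 → dd d1.

ddd1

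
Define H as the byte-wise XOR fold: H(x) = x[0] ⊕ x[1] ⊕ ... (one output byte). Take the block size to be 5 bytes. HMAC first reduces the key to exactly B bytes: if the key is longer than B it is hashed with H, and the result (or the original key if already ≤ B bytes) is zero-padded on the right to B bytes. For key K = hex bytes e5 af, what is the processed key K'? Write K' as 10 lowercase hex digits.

Key hex bytes e5 af is 2 bytes ≤ B = 5; zero-pad to 5 bytes: K' = e5 af 00 00 00.

e5af000000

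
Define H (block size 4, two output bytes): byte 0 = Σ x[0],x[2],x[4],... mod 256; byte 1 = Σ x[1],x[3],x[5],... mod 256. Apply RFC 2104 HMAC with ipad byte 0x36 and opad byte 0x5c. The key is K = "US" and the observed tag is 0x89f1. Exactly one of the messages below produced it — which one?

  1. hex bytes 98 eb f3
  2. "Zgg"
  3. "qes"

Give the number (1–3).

Key "US" = 55 53 is 2 bytes ≤ B = 4; zero-pad to 4 bytes: K' = 55 53 00 00.
K' ⊕ ipad = 63 65 36 36; K' ⊕ opad = 09 0f 5c 5c.
m1: inner = H(63 65 36 36 98 eb f3) = 24 86; tag = H(09 0f 5c 5c 24 86) = 89f1 ← matches
m2: inner = H(63 65 36 36 5a 67 67) = 5a 02; tag = H(09 0f 5c 5c 5a 02) = bf6d
m3: inner = H(63 65 36 36 71 65 73) = 7d 00; tag = H(09 0f 5c 5c 7d 00) = e26b

1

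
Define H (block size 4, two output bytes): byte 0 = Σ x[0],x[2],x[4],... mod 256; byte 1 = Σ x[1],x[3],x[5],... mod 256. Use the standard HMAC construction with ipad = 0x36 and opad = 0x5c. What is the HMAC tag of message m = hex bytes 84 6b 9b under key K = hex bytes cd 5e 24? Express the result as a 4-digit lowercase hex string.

3567

Key hex bytes cd 5e 24 is 3 bytes ≤ B = 4; zero-pad to 4 bytes: K' = cd 5e 24 00.
K' ⊕ ipad = fb 68 12 36.  K' ⊕ opad = 91 02 78 5c.
Inner input = (K'⊕ipad) ∥ m = fb 68 12 36 ∥ 84 6b 9b.
Inner hash: even-index sum = 556 mod 256 = 44; odd-index sum = 265 mod 256 = 9 → 2c 09.
Outer input = (K'⊕opad) ∥ inner = 91 02 78 5c ∥ 2c 09.
Outer hash (tag): even-index sum = 309 mod 256 = 53; odd-index sum = 103 mod 256 = 103 → 35 67.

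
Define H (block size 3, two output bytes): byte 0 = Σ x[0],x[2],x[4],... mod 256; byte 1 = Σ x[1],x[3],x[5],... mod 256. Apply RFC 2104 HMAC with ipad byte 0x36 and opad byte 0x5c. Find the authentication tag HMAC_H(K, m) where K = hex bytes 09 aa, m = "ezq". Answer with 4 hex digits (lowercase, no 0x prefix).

23e5

Key hex bytes 09 aa is 2 bytes ≤ B = 3; zero-pad to 3 bytes: K' = 09 aa 00.
K' ⊕ ipad = 3f 9c 36.  K' ⊕ opad = 55 f6 5c.
Inner input = (K'⊕ipad) ∥ m = 3f 9c 36 ∥ 65 7a 71.
Inner hash: even-index sum = 239 mod 256 = 239; odd-index sum = 370 mod 256 = 114 → ef 72.
Outer input = (K'⊕opad) ∥ inner = 55 f6 5c ∥ ef 72.
Outer hash (tag): even-index sum = 291 mod 256 = 35; odd-index sum = 485 mod 256 = 229 → 23 e5.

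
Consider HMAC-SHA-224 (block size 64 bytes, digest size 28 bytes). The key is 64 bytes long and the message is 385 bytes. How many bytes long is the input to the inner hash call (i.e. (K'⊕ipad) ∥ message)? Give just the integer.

Key is 64 ≤ 64 bytes, zero-padded: |K'| = 64.
Inner input = (K'⊕ipad) ∥ m → 64 + 385 = 449 bytes.

449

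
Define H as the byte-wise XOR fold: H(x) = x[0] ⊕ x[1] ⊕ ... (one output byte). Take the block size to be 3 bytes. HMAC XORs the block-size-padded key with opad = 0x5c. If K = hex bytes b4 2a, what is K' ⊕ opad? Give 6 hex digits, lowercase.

e8765c

Key hex bytes b4 2a is 2 bytes ≤ B = 3; zero-pad to 3 bytes: K' = b4 2a 00.
XOR each byte with 0x5c: b4⊕5c=e8, 2a⊕5c=76, 00⊕5c=5c.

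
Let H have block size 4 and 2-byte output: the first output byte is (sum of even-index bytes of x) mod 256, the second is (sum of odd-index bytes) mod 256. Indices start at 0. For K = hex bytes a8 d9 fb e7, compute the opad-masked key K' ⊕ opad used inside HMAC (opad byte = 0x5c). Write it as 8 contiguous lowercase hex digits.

Key hex bytes a8 d9 fb e7 is exactly B = 4 bytes: K' = a8 d9 fb e7.
XOR each byte with 0x5c: a8⊕5c=f4, d9⊕5c=85, fb⊕5c=a7, e7⊕5c=bb.

f485a7bb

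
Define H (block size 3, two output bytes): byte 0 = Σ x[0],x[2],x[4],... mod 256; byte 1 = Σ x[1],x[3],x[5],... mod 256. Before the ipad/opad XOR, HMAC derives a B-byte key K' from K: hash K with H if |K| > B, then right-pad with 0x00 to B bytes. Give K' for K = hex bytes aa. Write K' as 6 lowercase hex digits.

Key hex bytes aa is 1 byte ≤ B = 3; zero-pad to 3 bytes: K' = aa 00 00.

aa0000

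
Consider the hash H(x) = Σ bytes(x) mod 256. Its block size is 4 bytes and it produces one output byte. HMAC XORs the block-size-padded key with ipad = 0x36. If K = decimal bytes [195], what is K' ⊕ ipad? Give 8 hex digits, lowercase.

Key decimal bytes [195] = c3 is 1 byte ≤ B = 4; zero-pad to 4 bytes: K' = c3 00 00 00.
XOR each byte with 0x36: c3⊕36=f5, 00⊕36=36, 00⊕36=36, 00⊕36=36.

f5363636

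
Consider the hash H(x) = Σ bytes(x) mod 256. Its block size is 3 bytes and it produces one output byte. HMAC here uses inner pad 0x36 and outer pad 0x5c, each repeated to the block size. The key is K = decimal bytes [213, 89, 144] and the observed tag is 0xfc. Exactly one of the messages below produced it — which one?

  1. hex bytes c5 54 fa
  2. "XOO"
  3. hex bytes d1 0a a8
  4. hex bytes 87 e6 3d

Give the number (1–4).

Key decimal bytes [213, 89, 144] = d5 59 90 is exactly B = 3 bytes: K' = d5 59 90.
K' ⊕ ipad = e3 6f a6; K' ⊕ opad = 89 05 cc.
m1: inner = H(e3 6f a6 c5 54 fa) = 0b; tag = H(89 05 cc 0b) = 65
m2: inner = H(e3 6f a6 58 4f 4f) = ee; tag = H(89 05 cc ee) = 48
m3: inner = H(e3 6f a6 d1 0a a8) = 7b; tag = H(89 05 cc 7b) = d5
m4: inner = H(e3 6f a6 87 e6 3d) = a2; tag = H(89 05 cc a2) = fc ← matches

4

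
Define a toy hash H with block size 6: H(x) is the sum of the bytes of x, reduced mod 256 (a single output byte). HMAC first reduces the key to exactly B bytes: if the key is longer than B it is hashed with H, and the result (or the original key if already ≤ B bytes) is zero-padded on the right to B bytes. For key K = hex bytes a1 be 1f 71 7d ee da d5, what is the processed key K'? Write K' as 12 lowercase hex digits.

|K| = 8 > B = 6, so first hash the key.
H(K): sum = 161+190+31+113+125+238+218+213 = 1289; mod 256 = 9 → 09.
Zero-pad H(K) = 09 to 6 bytes: K' = 09 00 00 00 00 00.

090000000000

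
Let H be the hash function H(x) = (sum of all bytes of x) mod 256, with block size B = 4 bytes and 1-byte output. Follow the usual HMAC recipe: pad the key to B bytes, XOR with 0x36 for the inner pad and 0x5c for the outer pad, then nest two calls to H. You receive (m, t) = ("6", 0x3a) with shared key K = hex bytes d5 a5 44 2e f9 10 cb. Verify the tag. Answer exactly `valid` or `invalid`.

Key hex bytes d5 a5 44 2e f9 10 cb is 7 bytes > B = 4, so hash it first: H(key) = c0, then zero-pad to 4 bytes: K' = c0 00 00 00.
K' ⊕ ipad = f6 36 36 36; K' ⊕ opad = 9c 5c 5c 5c.
Inner hash: sum = 246+54+54+54+54 = 462; mod 256 = 206 → ce.
Outer hash (recomputed tag): sum = 156+92+92+92+206 = 638; mod 256 = 126 → 7e.
Recomputed tag = 7e; claimed = 3a → mismatch.

invalid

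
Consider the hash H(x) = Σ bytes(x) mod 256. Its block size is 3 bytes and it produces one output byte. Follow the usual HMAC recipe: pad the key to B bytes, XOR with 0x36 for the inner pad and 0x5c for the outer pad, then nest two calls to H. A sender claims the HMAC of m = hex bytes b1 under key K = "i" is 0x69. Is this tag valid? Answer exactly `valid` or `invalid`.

valid

Key "i" = 69 is 1 byte ≤ B = 3; zero-pad to 3 bytes: K' = 69 00 00.
K' ⊕ ipad = 5f 36 36; K' ⊕ opad = 35 5c 5c.
Inner hash: sum = 95+54+54+177 = 380; mod 256 = 124 → 7c.
Outer hash (recomputed tag): sum = 53+92+92+124 = 361; mod 256 = 105 → 69.
Recomputed tag = 69; claimed = 69 → match.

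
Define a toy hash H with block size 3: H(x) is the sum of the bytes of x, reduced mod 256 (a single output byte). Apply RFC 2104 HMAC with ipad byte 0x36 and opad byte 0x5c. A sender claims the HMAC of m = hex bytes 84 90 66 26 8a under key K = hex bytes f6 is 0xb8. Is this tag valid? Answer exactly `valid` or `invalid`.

Key hex bytes f6 is 1 byte ≤ B = 3; zero-pad to 3 bytes: K' = f6 00 00.
K' ⊕ ipad = c0 36 36; K' ⊕ opad = aa 5c 5c.
Inner hash: sum = 192+54+54+132+144+102+38+138 = 854; mod 256 = 86 → 56.
Outer hash (recomputed tag): sum = 170+92+92+86 = 440; mod 256 = 184 → b8.
Recomputed tag = b8; claimed = b8 → match.

valid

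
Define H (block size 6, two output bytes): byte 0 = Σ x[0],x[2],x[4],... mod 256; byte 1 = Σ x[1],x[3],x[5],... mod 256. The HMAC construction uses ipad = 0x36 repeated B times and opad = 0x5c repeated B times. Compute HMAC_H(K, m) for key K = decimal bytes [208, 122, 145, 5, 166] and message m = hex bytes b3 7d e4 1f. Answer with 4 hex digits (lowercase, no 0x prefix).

Key decimal bytes [208, 122, 145, 5, 166] = d0 7a 91 05 a6 is 5 bytes ≤ B = 6; zero-pad to 6 bytes: K' = d0 7a 91 05 a6 00.
K' ⊕ ipad = e6 4c a7 33 90 36.  K' ⊕ opad = 8c 26 cd 59 fa 5c.
Inner input = (K'⊕ipad) ∥ m = e6 4c a7 33 90 36 ∥ b3 7d e4 1f.
Inner hash: even-index sum = 948 mod 256 = 180; odd-index sum = 337 mod 256 = 81 → b4 51.
Outer input = (K'⊕opad) ∥ inner = 8c 26 cd 59 fa 5c ∥ b4 51.
Outer hash (tag): even-index sum = 775 mod 256 = 7; odd-index sum = 300 mod 256 = 44 → 07 2c.

072c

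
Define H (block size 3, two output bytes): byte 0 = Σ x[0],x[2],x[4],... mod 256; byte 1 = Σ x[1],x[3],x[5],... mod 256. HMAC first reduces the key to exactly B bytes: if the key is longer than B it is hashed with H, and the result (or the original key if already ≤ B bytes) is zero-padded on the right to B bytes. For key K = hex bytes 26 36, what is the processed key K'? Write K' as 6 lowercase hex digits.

263600

Key hex bytes 26 36 is 2 bytes ≤ B = 3; zero-pad to 3 bytes: K' = 26 36 00.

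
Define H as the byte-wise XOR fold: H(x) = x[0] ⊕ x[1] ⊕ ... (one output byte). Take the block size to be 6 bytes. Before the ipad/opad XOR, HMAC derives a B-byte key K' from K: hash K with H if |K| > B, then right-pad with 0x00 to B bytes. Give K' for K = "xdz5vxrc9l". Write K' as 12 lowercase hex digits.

190000000000

|K| = 10 > B = 6, so first hash the key.
H(K): XOR 78⊕64⊕7a⊕35⊕76⊕78⊕72⊕63⊕39⊕6c = 19.
Zero-pad H(K) = 19 to 6 bytes: K' = 19 00 00 00 00 00.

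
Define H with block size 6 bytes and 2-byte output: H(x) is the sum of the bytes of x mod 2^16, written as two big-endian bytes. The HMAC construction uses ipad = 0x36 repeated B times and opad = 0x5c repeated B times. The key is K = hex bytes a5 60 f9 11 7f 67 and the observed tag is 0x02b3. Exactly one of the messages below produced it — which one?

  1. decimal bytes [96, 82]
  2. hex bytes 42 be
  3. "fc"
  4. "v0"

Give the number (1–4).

Key hex bytes a5 60 f9 11 7f 67 is exactly B = 6 bytes: K' = a5 60 f9 11 7f 67.
K' ⊕ ipad = 93 56 cf 27 49 51; K' ⊕ opad = f9 3c a5 4d 23 3b.
m1: inner = H(93 56 cf 27 49 51 60 52) = 03 2b; tag = H(f9 3c a5 4d 23 3b 03 2b) = 02b3 ← matches
m2: inner = H(93 56 cf 27 49 51 42 be) = 03 79; tag = H(f9 3c a5 4d 23 3b 03 79) = 0301
m3: inner = H(93 56 cf 27 49 51 66 63) = 03 42; tag = H(f9 3c a5 4d 23 3b 03 42) = 02ca
m4: inner = H(93 56 cf 27 49 51 76 30) = 03 1f; tag = H(f9 3c a5 4d 23 3b 03 1f) = 02a7

1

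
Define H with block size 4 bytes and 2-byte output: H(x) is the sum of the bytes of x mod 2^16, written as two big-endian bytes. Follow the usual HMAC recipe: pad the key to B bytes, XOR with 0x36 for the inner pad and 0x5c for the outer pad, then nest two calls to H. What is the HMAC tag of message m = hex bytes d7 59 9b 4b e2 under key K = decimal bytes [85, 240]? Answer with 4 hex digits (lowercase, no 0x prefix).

01fe

Key decimal bytes [85, 240] = 55 f0 is 2 bytes ≤ B = 4; zero-pad to 4 bytes: K' = 55 f0 00 00.
K' ⊕ ipad = 63 c6 36 36.  K' ⊕ opad = 09 ac 5c 5c.
Inner input = (K'⊕ipad) ∥ m = 63 c6 36 36 ∥ d7 59 9b 4b e2.
Inner hash: sum = 99+198+54+54+215+89+155+75+226 = 1165 → 04 8d.
Outer input = (K'⊕opad) ∥ inner = 09 ac 5c 5c ∥ 04 8d.
Outer hash (tag): sum = 9+172+92+92+4+141 = 510 → 01 fe.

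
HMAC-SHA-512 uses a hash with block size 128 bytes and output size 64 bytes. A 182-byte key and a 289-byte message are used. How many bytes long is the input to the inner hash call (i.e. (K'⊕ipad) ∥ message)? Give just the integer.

417

Key is 182 > 128 bytes, so it is hashed to 64 bytes then zero-padded to 128: |K'| = 128.
Inner input = (K'⊕ipad) ∥ m → 128 + 289 = 417 bytes.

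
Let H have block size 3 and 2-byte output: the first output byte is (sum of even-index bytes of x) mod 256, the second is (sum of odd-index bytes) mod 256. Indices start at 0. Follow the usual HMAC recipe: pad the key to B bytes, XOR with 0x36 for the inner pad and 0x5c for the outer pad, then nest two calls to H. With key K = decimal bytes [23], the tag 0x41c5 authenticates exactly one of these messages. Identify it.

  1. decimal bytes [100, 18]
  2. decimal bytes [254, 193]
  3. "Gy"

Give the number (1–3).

1

Key decimal bytes [23] = 17 is 1 byte ≤ B = 3; zero-pad to 3 bytes: K' = 17 00 00.
K' ⊕ ipad = 21 36 36; K' ⊕ opad = 4b 5c 5c.
m1: inner = H(21 36 36 64 12) = 69 9a; tag = H(4b 5c 5c 69 9a) = 41c5 ← matches
m2: inner = H(21 36 36 fe c1) = 18 34; tag = H(4b 5c 5c 18 34) = db74
m3: inner = H(21 36 36 47 79) = d0 7d; tag = H(4b 5c 5c d0 7d) = 242c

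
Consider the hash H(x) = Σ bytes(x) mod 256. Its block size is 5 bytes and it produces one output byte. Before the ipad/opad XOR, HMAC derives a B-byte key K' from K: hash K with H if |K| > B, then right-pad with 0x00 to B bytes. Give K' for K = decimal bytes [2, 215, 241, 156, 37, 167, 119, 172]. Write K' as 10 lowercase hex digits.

5500000000

|K| = 8 > B = 5, so first hash the key.
H(K): sum = 2+215+241+156+37+167+119+172 = 1109; mod 256 = 85 → 55.
Zero-pad H(K) = 55 to 5 bytes: K' = 55 00 00 00 00.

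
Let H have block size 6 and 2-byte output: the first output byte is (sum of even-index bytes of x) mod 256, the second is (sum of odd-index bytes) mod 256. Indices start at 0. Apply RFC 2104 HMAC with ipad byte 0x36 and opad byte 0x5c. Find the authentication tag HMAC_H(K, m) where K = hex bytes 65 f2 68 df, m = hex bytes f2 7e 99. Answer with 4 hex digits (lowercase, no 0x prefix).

Key hex bytes 65 f2 68 df is 4 bytes ≤ B = 6; zero-pad to 6 bytes: K' = 65 f2 68 df 00 00.
K' ⊕ ipad = 53 c4 5e e9 36 36.  K' ⊕ opad = 39 ae 34 83 5c 5c.
Inner input = (K'⊕ipad) ∥ m = 53 c4 5e e9 36 36 ∥ f2 7e 99.
Inner hash: even-index sum = 626 mod 256 = 114; odd-index sum = 609 mod 256 = 97 → 72 61.
Outer input = (K'⊕opad) ∥ inner = 39 ae 34 83 5c 5c ∥ 72 61.
Outer hash (tag): even-index sum = 315 mod 256 = 59; odd-index sum = 494 mod 256 = 238 → 3b ee.

3bee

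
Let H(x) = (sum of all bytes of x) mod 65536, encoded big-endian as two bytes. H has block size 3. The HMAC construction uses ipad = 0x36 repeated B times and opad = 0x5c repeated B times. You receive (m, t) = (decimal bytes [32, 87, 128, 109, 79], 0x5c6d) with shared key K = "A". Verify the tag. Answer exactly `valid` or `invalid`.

Key "A" = 41 is 1 byte ≤ B = 3; zero-pad to 3 bytes: K' = 41 00 00.
K' ⊕ ipad = 77 36 36; K' ⊕ opad = 1d 5c 5c.
Inner hash: sum = 119+54+54+32+87+128+109+79 = 662 → 02 96.
Outer hash (recomputed tag): sum = 29+92+92+2+150 = 365 → 01 6d.
Recomputed tag = 016d; claimed = 5c6d → mismatch.

invalid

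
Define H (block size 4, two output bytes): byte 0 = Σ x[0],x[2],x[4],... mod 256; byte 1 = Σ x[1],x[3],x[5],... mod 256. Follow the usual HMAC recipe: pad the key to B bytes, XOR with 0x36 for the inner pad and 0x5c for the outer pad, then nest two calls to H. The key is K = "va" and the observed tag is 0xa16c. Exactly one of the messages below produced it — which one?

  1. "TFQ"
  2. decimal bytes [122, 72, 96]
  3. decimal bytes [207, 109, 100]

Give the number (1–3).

Key "va" = 76 61 is 2 bytes ≤ B = 4; zero-pad to 4 bytes: K' = 76 61 00 00.
K' ⊕ ipad = 40 57 36 36; K' ⊕ opad = 2a 3d 5c 5c.
m1: inner = H(40 57 36 36 54 46 51) = 1b d3; tag = H(2a 3d 5c 5c 1b d3) = a16c ← matches
m2: inner = H(40 57 36 36 7a 48 60) = 50 d5; tag = H(2a 3d 5c 5c 50 d5) = d66e
m3: inner = H(40 57 36 36 cf 6d 64) = a9 fa; tag = H(2a 3d 5c 5c a9 fa) = 2f93

1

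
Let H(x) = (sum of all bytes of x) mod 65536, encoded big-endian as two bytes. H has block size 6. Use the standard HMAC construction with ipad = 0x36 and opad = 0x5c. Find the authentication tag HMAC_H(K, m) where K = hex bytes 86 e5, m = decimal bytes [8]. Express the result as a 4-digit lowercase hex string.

0368

Key hex bytes 86 e5 is 2 bytes ≤ B = 6; zero-pad to 6 bytes: K' = 86 e5 00 00 00 00.
K' ⊕ ipad = b0 d3 36 36 36 36.  K' ⊕ opad = da b9 5c 5c 5c 5c.
Inner input = (K'⊕ipad) ∥ m = b0 d3 36 36 36 36 ∥ 08.
Inner hash: sum = 176+211+54+54+54+54+8 = 611 → 02 63.
Outer input = (K'⊕opad) ∥ inner = da b9 5c 5c 5c 5c ∥ 02 63.
Outer hash (tag): sum = 218+185+92+92+92+92+2+99 = 872 → 03 68.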